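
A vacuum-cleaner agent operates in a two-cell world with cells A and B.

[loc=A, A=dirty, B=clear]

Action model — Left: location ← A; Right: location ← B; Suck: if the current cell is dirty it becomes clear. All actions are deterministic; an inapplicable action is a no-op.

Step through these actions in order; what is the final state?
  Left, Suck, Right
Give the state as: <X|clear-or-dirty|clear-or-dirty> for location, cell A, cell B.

t=1 Left ⇒ <A|dirty|clear>
t=2 Suck ⇒ <A|clear|clear>
t=3 Right ⇒ <B|clear|clear>

<B|clear|clear>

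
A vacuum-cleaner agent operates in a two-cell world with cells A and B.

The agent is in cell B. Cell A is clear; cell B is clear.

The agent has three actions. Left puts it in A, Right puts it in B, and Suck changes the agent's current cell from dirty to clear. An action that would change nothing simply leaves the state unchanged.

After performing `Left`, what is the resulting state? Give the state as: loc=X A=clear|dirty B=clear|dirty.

start: loc=B A=clear B=clear
1. Left → loc=A A=clear B=clear

loc=A A=clear B=clear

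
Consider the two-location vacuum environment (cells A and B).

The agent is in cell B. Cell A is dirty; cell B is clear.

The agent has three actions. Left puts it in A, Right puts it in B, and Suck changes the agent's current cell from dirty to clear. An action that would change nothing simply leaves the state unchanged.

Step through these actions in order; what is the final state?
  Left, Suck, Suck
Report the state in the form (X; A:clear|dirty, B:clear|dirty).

1) do Left; now (A; A:dirty, B:clear)
2) do Suck; now (A; A:clear, B:clear)
3) do Suck; now (A; A:clear, B:clear)

(A; A:clear, B:clear)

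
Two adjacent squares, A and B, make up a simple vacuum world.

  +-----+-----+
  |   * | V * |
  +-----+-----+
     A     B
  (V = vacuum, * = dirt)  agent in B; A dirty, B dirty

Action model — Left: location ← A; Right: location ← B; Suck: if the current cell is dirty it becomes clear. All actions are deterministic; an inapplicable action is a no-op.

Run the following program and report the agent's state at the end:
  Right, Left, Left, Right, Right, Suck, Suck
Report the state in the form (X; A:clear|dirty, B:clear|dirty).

(B; A:dirty, B:clear)

1) do Right; now (B; A:dirty, B:dirty)
2) do Left; now (A; A:dirty, B:dirty)
3) do Left; now (A; A:dirty, B:dirty)
4) do Right; now (B; A:dirty, B:dirty)
5) do Right; now (B; A:dirty, B:dirty)
6) do Suck; now (B; A:dirty, B:clear)
7) do Suck; now (B; A:dirty, B:clear)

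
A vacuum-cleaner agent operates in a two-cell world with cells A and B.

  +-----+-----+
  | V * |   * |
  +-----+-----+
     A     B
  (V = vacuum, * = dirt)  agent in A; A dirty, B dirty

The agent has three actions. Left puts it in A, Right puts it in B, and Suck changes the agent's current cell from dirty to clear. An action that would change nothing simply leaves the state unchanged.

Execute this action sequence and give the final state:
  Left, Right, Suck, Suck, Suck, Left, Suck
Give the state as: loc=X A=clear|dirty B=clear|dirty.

1) do Left; now loc=A A=dirty B=dirty
2) do Right; now loc=B A=dirty B=dirty
3) do Suck; now loc=B A=dirty B=clear
4) do Suck; now loc=B A=dirty B=clear
5) do Suck; now loc=B A=dirty B=clear
6) do Left; now loc=A A=dirty B=clear
7) do Suck; now loc=A A=clear B=clear

loc=A A=clear B=clear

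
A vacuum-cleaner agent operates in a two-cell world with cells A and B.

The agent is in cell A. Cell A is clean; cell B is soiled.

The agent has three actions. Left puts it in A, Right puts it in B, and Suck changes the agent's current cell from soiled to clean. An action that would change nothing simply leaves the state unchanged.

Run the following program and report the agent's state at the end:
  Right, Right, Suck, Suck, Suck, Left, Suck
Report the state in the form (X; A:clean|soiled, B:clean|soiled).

(A; A:clean, B:clean)

t=1 Right ⇒ (B; A:clean, B:soiled)
t=2 Right ⇒ (B; A:clean, B:soiled)
t=3 Suck ⇒ (B; A:clean, B:clean)
t=4 Suck ⇒ (B; A:clean, B:clean)
t=5 Suck ⇒ (B; A:clean, B:clean)
t=6 Left ⇒ (A; A:clean, B:clean)
t=7 Suck ⇒ (A; A:clean, B:clean)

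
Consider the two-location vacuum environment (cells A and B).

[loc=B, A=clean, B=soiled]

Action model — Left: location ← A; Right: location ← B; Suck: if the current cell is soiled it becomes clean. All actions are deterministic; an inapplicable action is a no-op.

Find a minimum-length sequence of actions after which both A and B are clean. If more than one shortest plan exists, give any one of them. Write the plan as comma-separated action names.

t=1 Suck ⇒ <B|clean|clean>
min 1: B is soiled, one Suck

Suck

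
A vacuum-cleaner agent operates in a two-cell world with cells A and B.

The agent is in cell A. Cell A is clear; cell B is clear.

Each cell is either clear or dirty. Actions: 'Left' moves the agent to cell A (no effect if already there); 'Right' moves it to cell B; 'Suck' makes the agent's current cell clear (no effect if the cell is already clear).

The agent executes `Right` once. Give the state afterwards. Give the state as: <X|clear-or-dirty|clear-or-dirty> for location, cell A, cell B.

<B|clear|clear>

start: <A|clear|clear>
[1] after Right: <B|clear|clear>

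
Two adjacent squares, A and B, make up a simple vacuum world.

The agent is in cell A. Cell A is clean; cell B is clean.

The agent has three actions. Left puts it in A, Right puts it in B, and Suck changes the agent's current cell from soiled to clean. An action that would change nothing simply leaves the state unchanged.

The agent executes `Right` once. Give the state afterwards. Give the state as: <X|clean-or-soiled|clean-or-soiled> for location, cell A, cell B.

<B|clean|clean>

start: <A|clean|clean>
1. Right → <B|clean|clean>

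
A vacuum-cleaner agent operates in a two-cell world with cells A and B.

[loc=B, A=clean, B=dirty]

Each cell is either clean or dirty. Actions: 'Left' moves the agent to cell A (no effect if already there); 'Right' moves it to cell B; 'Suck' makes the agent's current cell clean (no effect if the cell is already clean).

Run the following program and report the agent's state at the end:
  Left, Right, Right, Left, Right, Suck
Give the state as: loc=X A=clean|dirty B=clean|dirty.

[1] after Left: loc=A A=clean B=dirty
[2] after Right: loc=B A=clean B=dirty
[3] after Right: loc=B A=clean B=dirty
[4] after Left: loc=A A=clean B=dirty
[5] after Right: loc=B A=clean B=dirty
[6] after Suck: loc=B A=clean B=clean

loc=B A=clean B=clean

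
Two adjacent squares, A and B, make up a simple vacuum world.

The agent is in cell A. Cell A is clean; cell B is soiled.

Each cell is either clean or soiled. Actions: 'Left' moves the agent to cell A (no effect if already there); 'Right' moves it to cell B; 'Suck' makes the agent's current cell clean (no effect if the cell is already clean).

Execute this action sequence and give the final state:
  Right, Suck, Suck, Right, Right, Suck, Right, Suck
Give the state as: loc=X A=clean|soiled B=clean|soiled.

loc=B A=clean B=clean

t=1 Right ⇒ loc=B A=clean B=soiled
t=2 Suck ⇒ loc=B A=clean B=clean
t=3 Suck ⇒ loc=B A=clean B=clean
t=4 Right ⇒ loc=B A=clean B=clean
t=5 Right ⇒ loc=B A=clean B=clean
t=6 Suck ⇒ loc=B A=clean B=clean
t=7 Right ⇒ loc=B A=clean B=clean
t=8 Suck ⇒ loc=B A=clean B=clean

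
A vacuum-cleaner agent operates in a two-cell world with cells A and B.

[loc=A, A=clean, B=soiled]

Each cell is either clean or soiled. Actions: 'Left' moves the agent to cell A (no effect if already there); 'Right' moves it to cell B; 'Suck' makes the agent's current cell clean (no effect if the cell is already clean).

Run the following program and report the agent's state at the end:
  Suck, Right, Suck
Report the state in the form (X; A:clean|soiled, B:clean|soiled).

[1] after Suck: (A; A:clean, B:soiled)
[2] after Right: (B; A:clean, B:soiled)
[3] after Suck: (B; A:clean, B:clean)

(B; A:clean, B:clean)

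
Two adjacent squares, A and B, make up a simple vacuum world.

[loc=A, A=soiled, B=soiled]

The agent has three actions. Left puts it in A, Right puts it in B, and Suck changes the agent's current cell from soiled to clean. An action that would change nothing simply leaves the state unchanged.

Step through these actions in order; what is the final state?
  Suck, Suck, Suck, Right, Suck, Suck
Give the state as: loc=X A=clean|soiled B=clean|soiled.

loc=B A=clean B=clean

1. Suck → loc=A A=clean B=soiled
2. Suck → loc=A A=clean B=soiled
3. Suck → loc=A A=clean B=soiled
4. Right → loc=B A=clean B=soiled
5. Suck → loc=B A=clean B=clean
6. Suck → loc=B A=clean B=clean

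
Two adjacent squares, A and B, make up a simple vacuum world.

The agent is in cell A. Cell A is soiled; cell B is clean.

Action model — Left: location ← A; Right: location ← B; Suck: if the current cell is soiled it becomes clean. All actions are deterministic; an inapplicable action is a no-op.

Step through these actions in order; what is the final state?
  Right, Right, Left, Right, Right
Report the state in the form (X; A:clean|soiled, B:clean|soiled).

1) do Right; now (B; A:soiled, B:clean)
2) do Right; now (B; A:soiled, B:clean)
3) do Left; now (A; A:soiled, B:clean)
4) do Right; now (B; A:soiled, B:clean)
5) do Right; now (B; A:soiled, B:clean)

(B; A:soiled, B:clean)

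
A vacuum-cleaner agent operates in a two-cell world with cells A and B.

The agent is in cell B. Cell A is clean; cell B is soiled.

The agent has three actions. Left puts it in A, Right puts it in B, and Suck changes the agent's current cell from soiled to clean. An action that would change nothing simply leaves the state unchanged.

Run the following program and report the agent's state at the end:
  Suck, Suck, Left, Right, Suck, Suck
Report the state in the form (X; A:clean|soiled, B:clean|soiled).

Suck (#1): (B; A:clean, B:clean)
Suck (#2): (B; A:clean, B:clean)
Left (#3): (A; A:clean, B:clean)
Right (#4): (B; A:clean, B:clean)
Suck (#5): (B; A:clean, B:clean)
Suck (#6): (B; A:clean, B:clean)

(B; A:clean, B:clean)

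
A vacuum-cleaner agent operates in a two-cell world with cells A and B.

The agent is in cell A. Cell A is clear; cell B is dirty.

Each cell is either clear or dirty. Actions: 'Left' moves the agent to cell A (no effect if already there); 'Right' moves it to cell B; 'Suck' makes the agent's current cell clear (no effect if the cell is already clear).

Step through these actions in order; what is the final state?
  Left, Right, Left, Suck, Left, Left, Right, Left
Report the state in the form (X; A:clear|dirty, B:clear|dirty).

(A; A:clear, B:dirty)

[1] after Left: (A; A:clear, B:dirty)
[2] after Right: (B; A:clear, B:dirty)
[3] after Left: (A; A:clear, B:dirty)
[4] after Suck: (A; A:clear, B:dirty)
[5] after Left: (A; A:clear, B:dirty)
[6] after Left: (A; A:clear, B:dirty)
[7] after Right: (B; A:clear, B:dirty)
[8] after Left: (A; A:clear, B:dirty)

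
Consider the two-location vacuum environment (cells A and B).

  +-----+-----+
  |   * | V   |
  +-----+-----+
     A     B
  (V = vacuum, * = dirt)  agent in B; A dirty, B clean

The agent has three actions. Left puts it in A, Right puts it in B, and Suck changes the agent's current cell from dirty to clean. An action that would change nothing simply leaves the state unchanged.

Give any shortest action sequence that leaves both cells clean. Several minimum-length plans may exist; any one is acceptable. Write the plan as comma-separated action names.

Left, Suck

1) do Left; now in A — A dirty, B clean
2) do Suck; now in A — A clean, B clean
min 2: go A then Suck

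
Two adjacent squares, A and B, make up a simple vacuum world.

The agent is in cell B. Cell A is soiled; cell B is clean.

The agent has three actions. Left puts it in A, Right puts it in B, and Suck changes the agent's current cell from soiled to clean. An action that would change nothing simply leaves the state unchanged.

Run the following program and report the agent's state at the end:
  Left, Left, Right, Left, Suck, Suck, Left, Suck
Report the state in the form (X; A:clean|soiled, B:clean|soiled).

1) do Left; now (A; A:soiled, B:clean)
2) do Left; now (A; A:soiled, B:clean)
3) do Right; now (B; A:soiled, B:clean)
4) do Left; now (A; A:soiled, B:clean)
5) do Suck; now (A; A:clean, B:clean)
6) do Suck; now (A; A:clean, B:clean)
7) do Left; now (A; A:clean, B:clean)
8) do Suck; now (A; A:clean, B:clean)

(A; A:clean, B:clean)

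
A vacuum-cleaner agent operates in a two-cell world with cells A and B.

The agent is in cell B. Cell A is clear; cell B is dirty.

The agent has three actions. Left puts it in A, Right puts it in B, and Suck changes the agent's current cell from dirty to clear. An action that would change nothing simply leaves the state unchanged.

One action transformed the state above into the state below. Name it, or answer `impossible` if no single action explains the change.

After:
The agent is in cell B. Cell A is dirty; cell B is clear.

impossible

try  Left: <A|clear|dirty>
try Right: <B|clear|dirty>
try  Suck: <B|clear|clear>
no single action produces the after-state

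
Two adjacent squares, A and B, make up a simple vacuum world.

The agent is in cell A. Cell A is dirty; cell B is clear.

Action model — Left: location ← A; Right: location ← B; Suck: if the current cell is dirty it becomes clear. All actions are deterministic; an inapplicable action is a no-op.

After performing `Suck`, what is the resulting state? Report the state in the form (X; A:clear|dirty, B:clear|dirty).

(A; A:clear, B:clear)

start: (A; A:dirty, B:clear)
[1] after Suck: (A; A:clear, B:clear)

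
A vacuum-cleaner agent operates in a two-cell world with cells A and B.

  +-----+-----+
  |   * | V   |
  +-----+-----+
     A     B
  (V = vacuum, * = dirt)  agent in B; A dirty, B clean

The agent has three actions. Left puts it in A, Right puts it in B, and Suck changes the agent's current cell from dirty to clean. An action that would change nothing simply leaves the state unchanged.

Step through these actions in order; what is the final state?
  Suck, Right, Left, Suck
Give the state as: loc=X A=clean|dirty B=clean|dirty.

1. Suck → loc=B A=dirty B=clean
2. Right → loc=B A=dirty B=clean
3. Left → loc=A A=dirty B=clean
4. Suck → loc=A A=clean B=clean

loc=A A=clean B=clean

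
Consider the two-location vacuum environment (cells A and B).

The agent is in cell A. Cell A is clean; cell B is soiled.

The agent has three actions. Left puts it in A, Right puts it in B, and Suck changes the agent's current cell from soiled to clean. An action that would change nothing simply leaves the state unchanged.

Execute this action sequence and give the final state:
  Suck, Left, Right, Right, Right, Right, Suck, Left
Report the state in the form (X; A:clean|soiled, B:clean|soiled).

step 1/8 (Suck): (A; A:clean, B:soiled)
step 2/8 (Left): (A; A:clean, B:soiled)
step 3/8 (Right): (B; A:clean, B:soiled)
step 4/8 (Right): (B; A:clean, B:soiled)
step 5/8 (Right): (B; A:clean, B:soiled)
step 6/8 (Right): (B; A:clean, B:soiled)
step 7/8 (Suck): (B; A:clean, B:clean)
step 8/8 (Left): (A; A:clean, B:clean)

(A; A:clean, B:clean)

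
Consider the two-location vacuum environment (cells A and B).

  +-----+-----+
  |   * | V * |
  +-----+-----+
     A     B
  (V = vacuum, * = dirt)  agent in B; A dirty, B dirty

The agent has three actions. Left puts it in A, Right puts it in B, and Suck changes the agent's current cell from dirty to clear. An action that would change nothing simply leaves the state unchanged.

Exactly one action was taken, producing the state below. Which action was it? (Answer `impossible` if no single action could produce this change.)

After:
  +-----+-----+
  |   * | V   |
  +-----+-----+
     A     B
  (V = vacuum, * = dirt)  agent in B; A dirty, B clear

Suck

try  Left: <A|dirty|dirty>
try Right: <B|dirty|dirty>
try  Suck: <B|dirty|clear>  ← match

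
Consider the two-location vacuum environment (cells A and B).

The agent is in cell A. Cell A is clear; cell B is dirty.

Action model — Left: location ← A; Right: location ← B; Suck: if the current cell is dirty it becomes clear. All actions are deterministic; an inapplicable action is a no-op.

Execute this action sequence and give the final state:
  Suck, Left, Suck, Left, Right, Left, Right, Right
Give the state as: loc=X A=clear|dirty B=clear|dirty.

loc=B A=clear B=dirty

t=1 Suck ⇒ loc=A A=clear B=dirty
t=2 Left ⇒ loc=A A=clear B=dirty
t=3 Suck ⇒ loc=A A=clear B=dirty
t=4 Left ⇒ loc=A A=clear B=dirty
t=5 Right ⇒ loc=B A=clear B=dirty
t=6 Left ⇒ loc=A A=clear B=dirty
t=7 Right ⇒ loc=B A=clear B=dirty
t=8 Right ⇒ loc=B A=clear B=dirty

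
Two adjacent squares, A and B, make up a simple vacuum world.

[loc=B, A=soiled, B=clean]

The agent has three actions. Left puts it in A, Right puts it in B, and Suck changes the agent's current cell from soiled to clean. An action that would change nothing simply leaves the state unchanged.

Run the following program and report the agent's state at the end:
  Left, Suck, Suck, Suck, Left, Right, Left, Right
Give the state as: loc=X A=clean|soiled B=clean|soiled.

Left (#1): loc=A A=soiled B=clean
Suck (#2): loc=A A=clean B=clean
Suck (#3): loc=A A=clean B=clean
Suck (#4): loc=A A=clean B=clean
Left (#5): loc=A A=clean B=clean
Right (#6): loc=B A=clean B=clean
Left (#7): loc=A A=clean B=clean
Right (#8): loc=B A=clean B=clean

loc=B A=clean B=clean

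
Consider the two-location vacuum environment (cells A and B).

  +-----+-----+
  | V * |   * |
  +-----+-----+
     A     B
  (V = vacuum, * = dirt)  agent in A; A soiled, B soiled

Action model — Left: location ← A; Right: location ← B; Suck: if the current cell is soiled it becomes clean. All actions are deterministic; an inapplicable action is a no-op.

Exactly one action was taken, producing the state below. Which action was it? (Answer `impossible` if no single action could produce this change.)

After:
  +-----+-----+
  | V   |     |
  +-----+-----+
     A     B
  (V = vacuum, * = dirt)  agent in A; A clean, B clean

impossible

try  Left: (A; A:soiled, B:soiled)
try Right: (B; A:soiled, B:soiled)
try  Suck: (A; A:clean, B:soiled)
no single action produces the after-state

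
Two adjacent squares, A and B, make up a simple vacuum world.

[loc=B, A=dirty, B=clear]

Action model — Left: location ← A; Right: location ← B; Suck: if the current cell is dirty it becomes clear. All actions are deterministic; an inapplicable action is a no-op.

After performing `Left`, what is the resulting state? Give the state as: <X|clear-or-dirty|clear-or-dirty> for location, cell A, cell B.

start: <B|dirty|clear>
1. Left → <A|dirty|clear>

<A|dirty|clear>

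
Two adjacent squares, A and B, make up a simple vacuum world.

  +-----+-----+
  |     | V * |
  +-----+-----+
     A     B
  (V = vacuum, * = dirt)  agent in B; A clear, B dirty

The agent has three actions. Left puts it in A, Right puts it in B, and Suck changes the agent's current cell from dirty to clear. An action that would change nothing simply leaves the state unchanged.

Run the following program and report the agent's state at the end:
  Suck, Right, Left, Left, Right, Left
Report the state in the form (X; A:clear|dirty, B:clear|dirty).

t=1 Suck ⇒ (B; A:clear, B:clear)
t=2 Right ⇒ (B; A:clear, B:clear)
t=3 Left ⇒ (A; A:clear, B:clear)
t=4 Left ⇒ (A; A:clear, B:clear)
t=5 Right ⇒ (B; A:clear, B:clear)
t=6 Left ⇒ (A; A:clear, B:clear)

(A; A:clear, B:clear)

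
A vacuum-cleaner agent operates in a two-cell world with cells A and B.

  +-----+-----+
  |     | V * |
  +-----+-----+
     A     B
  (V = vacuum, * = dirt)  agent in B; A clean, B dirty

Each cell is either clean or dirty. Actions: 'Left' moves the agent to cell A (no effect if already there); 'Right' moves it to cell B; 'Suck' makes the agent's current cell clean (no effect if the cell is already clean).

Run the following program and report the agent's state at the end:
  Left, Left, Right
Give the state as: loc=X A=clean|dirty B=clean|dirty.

loc=B A=clean B=dirty

1) do Left; now loc=A A=clean B=dirty
2) do Left; now loc=A A=clean B=dirty
3) do Right; now loc=B A=clean B=dirty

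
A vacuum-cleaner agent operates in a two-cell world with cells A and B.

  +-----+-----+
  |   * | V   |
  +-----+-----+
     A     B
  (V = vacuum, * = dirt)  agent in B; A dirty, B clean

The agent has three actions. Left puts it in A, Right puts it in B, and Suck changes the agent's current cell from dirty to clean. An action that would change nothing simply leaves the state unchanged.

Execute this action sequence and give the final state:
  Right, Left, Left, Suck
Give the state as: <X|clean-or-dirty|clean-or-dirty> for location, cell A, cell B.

<A|clean|clean>

1) do Right; now <B|dirty|clean>
2) do Left; now <A|dirty|clean>
3) do Left; now <A|dirty|clean>
4) do Suck; now <A|clean|clean>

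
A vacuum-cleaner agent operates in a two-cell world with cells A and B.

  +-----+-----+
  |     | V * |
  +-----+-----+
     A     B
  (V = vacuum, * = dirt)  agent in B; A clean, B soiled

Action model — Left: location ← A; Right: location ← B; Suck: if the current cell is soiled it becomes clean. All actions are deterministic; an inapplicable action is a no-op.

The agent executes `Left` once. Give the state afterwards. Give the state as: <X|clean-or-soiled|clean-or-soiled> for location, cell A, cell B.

<A|clean|soiled>

start: <B|clean|soiled>
1) do Left; now <A|clean|soiled>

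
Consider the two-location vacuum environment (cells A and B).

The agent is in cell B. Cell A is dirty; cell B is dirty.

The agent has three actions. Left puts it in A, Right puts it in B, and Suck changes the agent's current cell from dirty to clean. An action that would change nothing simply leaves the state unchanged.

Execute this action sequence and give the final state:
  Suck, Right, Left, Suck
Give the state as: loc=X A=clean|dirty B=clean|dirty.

loc=A A=clean B=clean

step 1/4 (Suck): loc=B A=dirty B=clean
step 2/4 (Right): loc=B A=dirty B=clean
step 3/4 (Left): loc=A A=dirty B=clean
step 4/4 (Suck): loc=A A=clean B=clean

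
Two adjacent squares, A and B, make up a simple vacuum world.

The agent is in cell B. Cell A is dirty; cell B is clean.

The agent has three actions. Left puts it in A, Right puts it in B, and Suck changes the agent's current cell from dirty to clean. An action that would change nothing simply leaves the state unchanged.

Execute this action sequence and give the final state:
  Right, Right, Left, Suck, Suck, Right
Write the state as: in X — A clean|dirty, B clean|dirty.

1. Right → in B — A dirty, B clean
2. Right → in B — A dirty, B clean
3. Left → in A — A dirty, B clean
4. Suck → in A — A clean, B clean
5. Suck → in A — A clean, B clean
6. Right → in B — A clean, B clean

in B — A clean, B clean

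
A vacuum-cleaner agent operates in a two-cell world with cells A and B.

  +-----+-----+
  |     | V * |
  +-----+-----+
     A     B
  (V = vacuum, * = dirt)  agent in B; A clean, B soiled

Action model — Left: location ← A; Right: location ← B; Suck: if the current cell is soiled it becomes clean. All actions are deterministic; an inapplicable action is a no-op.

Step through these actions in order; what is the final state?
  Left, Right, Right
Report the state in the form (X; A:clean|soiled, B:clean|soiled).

(B; A:clean, B:soiled)

1) do Left; now (A; A:clean, B:soiled)
2) do Right; now (B; A:clean, B:soiled)
3) do Right; now (B; A:clean, B:soiled)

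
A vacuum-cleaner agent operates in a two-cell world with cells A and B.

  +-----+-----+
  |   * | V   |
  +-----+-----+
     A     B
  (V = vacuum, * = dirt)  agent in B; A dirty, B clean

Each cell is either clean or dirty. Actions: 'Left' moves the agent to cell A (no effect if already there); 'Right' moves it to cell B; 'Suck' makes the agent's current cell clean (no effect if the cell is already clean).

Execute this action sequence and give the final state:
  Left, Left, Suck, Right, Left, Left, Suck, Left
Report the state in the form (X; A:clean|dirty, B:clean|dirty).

(A; A:clean, B:clean)

1. Left → (A; A:dirty, B:clean)
2. Left → (A; A:dirty, B:clean)
3. Suck → (A; A:clean, B:clean)
4. Right → (B; A:clean, B:clean)
5. Left → (A; A:clean, B:clean)
6. Left → (A; A:clean, B:clean)
7. Suck → (A; A:clean, B:clean)
8. Left → (A; A:clean, B:clean)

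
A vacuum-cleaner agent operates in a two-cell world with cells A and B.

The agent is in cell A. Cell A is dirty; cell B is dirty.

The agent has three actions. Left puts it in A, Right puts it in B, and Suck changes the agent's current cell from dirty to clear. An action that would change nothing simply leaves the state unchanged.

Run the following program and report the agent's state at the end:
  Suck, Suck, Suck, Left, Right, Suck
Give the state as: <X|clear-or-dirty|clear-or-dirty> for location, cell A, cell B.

<B|clear|clear>

1) do Suck; now <A|clear|dirty>
2) do Suck; now <A|clear|dirty>
3) do Suck; now <A|clear|dirty>
4) do Left; now <A|clear|dirty>
5) do Right; now <B|clear|dirty>
6) do Suck; now <B|clear|clear>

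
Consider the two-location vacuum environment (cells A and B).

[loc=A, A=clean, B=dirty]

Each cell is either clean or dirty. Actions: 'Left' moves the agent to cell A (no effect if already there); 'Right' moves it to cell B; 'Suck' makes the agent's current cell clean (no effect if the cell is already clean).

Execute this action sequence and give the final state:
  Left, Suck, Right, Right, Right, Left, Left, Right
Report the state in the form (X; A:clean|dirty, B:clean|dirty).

(B; A:clean, B:dirty)

Left (#1): (A; A:clean, B:dirty)
Suck (#2): (A; A:clean, B:dirty)
Right (#3): (B; A:clean, B:dirty)
Right (#4): (B; A:clean, B:dirty)
Right (#5): (B; A:clean, B:dirty)
Left (#6): (A; A:clean, B:dirty)
Left (#7): (A; A:clean, B:dirty)
Right (#8): (B; A:clean, B:dirty)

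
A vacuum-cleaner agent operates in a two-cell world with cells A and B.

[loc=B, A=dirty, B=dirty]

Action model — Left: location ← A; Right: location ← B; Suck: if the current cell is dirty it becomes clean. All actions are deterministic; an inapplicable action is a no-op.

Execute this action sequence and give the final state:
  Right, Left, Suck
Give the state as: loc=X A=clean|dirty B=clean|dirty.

t=1 Right ⇒ loc=B A=dirty B=dirty
t=2 Left ⇒ loc=A A=dirty B=dirty
t=3 Suck ⇒ loc=A A=clean B=dirty

loc=A A=clean B=dirty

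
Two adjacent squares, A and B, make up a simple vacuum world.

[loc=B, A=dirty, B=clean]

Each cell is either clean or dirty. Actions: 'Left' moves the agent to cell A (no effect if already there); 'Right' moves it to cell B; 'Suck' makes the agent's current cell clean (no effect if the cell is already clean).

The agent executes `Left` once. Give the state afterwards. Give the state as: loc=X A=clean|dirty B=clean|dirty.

start: loc=B A=dirty B=clean
t=1 Left ⇒ loc=A A=dirty B=clean

loc=A A=dirty B=clean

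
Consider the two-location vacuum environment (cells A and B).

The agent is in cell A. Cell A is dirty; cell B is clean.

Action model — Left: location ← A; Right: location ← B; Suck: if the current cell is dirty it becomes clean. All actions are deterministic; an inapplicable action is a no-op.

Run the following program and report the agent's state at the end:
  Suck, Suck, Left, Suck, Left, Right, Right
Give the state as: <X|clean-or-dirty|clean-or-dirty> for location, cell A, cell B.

<B|clean|clean>

1) do Suck; now <A|clean|clean>
2) do Suck; now <A|clean|clean>
3) do Left; now <A|clean|clean>
4) do Suck; now <A|clean|clean>
5) do Left; now <A|clean|clean>
6) do Right; now <B|clean|clean>
7) do Right; now <B|clean|clean>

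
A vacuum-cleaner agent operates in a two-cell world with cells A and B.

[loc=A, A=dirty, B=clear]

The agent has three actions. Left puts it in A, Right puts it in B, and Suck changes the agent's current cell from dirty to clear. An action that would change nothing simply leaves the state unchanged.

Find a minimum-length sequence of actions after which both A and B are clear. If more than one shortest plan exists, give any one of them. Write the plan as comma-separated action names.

Suck

1. Suck → loc=A A=clear B=clear
min 1: A is dirty, one Suck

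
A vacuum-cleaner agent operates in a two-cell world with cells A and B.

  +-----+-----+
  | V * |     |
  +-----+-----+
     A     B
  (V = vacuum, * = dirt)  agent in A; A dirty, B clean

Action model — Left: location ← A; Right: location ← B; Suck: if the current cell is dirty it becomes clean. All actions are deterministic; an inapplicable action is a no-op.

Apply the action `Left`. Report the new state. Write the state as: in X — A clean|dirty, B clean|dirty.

start: in A — A dirty, B clean
1) do Left; now in A — A dirty, B clean

in A — A dirty, B clean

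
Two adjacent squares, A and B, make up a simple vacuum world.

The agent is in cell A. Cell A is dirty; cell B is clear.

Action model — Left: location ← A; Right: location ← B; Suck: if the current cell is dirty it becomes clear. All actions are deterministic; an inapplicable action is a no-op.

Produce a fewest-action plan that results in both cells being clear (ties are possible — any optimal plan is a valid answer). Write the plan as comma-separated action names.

Suck

1) do Suck; now <A|clear|clear>
min 1: A is dirty, one Suck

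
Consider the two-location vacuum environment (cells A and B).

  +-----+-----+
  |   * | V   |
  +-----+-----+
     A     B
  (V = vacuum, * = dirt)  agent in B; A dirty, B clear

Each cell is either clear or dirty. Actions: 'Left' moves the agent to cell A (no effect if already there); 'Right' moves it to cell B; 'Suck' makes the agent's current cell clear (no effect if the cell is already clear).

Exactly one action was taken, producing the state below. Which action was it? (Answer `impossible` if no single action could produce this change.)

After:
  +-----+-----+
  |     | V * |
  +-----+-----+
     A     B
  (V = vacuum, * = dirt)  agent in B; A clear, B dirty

try  Left: <A|dirty|clear>
try Right: <B|dirty|clear>
try  Suck: <B|dirty|clear>
no single action produces the after-state

impossible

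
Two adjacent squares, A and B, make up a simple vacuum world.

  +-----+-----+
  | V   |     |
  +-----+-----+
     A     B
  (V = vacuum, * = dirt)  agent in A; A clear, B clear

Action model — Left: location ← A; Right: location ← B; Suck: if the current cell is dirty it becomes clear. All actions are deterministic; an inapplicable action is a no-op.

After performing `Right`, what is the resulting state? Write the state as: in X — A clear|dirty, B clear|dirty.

in B — A clear, B clear

start: in A — A clear, B clear
1. Right → in B — A clear, B clear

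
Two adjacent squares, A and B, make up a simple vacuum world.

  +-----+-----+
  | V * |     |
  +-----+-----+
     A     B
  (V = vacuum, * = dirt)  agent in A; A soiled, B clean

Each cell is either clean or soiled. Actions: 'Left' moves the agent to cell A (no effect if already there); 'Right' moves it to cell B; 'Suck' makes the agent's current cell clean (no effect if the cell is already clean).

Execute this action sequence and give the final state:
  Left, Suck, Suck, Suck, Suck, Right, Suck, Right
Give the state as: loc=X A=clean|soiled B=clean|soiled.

loc=B A=clean B=clean

1) do Left; now loc=A A=soiled B=clean
2) do Suck; now loc=A A=clean B=clean
3) do Suck; now loc=A A=clean B=clean
4) do Suck; now loc=A A=clean B=clean
5) do Suck; now loc=A A=clean B=clean
6) do Right; now loc=B A=clean B=clean
7) do Suck; now loc=B A=clean B=clean
8) do Right; now loc=B A=clean B=clean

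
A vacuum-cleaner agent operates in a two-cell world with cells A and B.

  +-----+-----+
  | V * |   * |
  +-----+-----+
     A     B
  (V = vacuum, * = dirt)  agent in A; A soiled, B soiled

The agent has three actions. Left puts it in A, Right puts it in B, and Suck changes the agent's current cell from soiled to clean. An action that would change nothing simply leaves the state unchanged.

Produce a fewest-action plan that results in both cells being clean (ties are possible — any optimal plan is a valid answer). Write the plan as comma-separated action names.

[1] after Suck: loc=A A=clean B=soiled
[2] after Right: loc=B A=clean B=soiled
[3] after Suck: loc=B A=clean B=clean
min 3: Suck A + move + Suck B

Suck, Right, Suck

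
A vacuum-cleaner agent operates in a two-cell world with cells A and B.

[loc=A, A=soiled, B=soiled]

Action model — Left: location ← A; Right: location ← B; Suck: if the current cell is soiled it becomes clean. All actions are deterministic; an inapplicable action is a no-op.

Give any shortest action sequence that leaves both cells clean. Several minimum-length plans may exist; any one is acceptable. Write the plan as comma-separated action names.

Suck, Right, Suck

t=1 Suck ⇒ in A — A clean, B soiled
t=2 Right ⇒ in B — A clean, B soiled
t=3 Suck ⇒ in B — A clean, B clean
min 3: Suck A + move + Suck B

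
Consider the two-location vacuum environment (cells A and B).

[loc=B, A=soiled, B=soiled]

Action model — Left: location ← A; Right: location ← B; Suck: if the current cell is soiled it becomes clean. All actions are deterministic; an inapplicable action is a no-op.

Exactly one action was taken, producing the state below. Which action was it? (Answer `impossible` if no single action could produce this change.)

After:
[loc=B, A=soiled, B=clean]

try  Left: (A; A:soiled, B:soiled)
try Right: (B; A:soiled, B:soiled)
try  Suck: (B; A:soiled, B:clean)  ← match

Suck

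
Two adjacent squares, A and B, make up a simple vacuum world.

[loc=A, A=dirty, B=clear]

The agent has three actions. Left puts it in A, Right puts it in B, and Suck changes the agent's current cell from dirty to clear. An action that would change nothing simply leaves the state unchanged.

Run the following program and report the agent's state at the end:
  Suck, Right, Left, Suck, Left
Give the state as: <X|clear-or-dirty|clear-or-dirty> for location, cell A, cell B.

Suck (#1): <A|clear|clear>
Right (#2): <B|clear|clear>
Left (#3): <A|clear|clear>
Suck (#4): <A|clear|clear>
Left (#5): <A|clear|clear>

<A|clear|clear>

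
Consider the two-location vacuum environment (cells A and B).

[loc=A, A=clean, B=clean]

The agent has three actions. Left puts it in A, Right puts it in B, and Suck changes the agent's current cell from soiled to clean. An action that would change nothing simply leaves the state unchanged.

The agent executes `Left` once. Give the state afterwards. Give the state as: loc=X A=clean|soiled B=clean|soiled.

loc=A A=clean B=clean

start: loc=A A=clean B=clean
[1] after Left: loc=A A=clean B=clean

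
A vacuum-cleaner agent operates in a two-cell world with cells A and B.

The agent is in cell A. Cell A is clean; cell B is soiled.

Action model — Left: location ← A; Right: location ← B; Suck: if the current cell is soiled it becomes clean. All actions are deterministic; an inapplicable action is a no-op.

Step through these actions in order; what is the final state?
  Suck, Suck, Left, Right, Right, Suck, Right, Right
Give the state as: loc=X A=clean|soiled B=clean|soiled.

1) do Suck; now loc=A A=clean B=soiled
2) do Suck; now loc=A A=clean B=soiled
3) do Left; now loc=A A=clean B=soiled
4) do Right; now loc=B A=clean B=soiled
5) do Right; now loc=B A=clean B=soiled
6) do Suck; now loc=B A=clean B=clean
7) do Right; now loc=B A=clean B=clean
8) do Right; now loc=B A=clean B=clean

loc=B A=clean B=clean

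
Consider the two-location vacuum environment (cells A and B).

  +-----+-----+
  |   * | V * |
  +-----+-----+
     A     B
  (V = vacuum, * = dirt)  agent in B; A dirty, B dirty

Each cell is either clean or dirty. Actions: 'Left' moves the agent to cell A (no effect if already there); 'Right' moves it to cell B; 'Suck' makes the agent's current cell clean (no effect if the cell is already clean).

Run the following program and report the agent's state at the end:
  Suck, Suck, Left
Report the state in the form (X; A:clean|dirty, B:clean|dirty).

(A; A:dirty, B:clean)

1. Suck → (B; A:dirty, B:clean)
2. Suck → (B; A:dirty, B:clean)
3. Left → (A; A:dirty, B:clean)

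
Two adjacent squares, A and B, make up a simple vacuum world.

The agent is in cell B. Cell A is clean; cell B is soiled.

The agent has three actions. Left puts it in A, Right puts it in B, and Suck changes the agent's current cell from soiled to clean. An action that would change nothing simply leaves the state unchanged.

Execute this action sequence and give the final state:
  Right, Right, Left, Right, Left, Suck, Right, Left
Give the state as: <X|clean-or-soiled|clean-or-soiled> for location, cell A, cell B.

step 1/8 (Right): <B|clean|soiled>
step 2/8 (Right): <B|clean|soiled>
step 3/8 (Left): <A|clean|soiled>
step 4/8 (Right): <B|clean|soiled>
step 5/8 (Left): <A|clean|soiled>
step 6/8 (Suck): <A|clean|soiled>
step 7/8 (Right): <B|clean|soiled>
step 8/8 (Left): <A|clean|soiled>

<A|clean|soiled>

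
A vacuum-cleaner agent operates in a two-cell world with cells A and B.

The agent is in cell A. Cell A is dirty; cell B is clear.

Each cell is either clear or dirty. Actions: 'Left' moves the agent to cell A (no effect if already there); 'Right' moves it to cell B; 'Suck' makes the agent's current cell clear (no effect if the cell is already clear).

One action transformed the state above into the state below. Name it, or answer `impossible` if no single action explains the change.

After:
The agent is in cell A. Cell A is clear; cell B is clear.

try  Left: <A|dirty|clear>
try Right: <B|dirty|clear>
try  Suck: <A|clear|clear>  ← match

Suck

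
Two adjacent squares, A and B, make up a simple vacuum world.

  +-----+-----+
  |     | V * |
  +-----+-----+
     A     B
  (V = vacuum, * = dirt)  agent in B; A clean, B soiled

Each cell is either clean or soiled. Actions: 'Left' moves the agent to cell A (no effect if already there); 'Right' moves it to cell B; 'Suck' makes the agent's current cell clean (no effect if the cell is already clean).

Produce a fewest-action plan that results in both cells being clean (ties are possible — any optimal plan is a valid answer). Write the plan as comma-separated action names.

Suck

[1] after Suck: (B; A:clean, B:clean)
min 1: B is soiled, one Suck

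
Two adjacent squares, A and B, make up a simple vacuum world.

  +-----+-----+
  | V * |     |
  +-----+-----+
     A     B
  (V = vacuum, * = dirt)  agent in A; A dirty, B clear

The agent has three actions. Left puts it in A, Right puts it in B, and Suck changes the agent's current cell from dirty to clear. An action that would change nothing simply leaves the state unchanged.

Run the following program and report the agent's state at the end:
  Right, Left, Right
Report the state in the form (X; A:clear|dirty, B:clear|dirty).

(B; A:dirty, B:clear)

1) do Right; now (B; A:dirty, B:clear)
2) do Left; now (A; A:dirty, B:clear)
3) do Right; now (B; A:dirty, B:clear)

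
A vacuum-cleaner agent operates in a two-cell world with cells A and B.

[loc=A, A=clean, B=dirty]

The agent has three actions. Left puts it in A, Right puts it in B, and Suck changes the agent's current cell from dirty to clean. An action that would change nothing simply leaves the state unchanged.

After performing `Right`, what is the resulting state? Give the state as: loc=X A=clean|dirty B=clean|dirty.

loc=B A=clean B=dirty

start: loc=A A=clean B=dirty
t=1 Right ⇒ loc=B A=clean B=dirty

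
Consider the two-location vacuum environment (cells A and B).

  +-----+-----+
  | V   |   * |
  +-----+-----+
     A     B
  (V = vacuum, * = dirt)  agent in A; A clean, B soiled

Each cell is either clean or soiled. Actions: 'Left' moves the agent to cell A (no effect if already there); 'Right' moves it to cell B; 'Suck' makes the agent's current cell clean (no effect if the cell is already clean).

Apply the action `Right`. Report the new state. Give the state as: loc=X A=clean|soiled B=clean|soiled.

loc=B A=clean B=soiled

start: loc=A A=clean B=soiled
1. Right → loc=B A=clean B=soiled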